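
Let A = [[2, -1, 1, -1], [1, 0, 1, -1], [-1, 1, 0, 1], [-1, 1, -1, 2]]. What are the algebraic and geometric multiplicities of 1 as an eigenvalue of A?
algebraic multiplicity 4, geometric multiplicity 3

The characteristic polynomial is (x - 1)^4, so the factor x - 1 appears with exponent 4: the algebraic multiplicity is 4.

rank(A - I) = 1, so the eigenspace has dimension 4 - 1 = 3: the geometric multiplicity is 3.

Since 3 < 4, A is not diagonalizable.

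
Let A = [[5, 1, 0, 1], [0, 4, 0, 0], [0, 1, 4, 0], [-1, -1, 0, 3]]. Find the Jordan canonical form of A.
J = [[4, 1, 0, 0], [0, 4, 0, 0], [0, 0, 4, 1], [0, 0, 0, 4]]

The characteristic polynomial is det(xI - A) = (x - 4)^4, so the eigenvalues are 4 (algebraic multiplicity 4).

For λ = 4: rank(A - 4I) = 2, rank((A - 4I)^2) = 0. The eigenspace has dimension 4 - 2 = 2, so there are 2 Jordan blocks; the rank sequence gives block sizes [2, 2].

Assembling the blocks gives the Jordan form J above.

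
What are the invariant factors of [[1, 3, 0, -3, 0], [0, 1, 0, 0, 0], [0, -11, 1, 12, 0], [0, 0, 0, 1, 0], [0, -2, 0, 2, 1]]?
The Jordan structure of A has elementary divisors (x - 1)^2, (x - 1)^2, (x - 1). Arranging the block sizes at each eigenvalue in decreasing order and taking row products gives the invariant factors.

Invariant factors (smallest first, each dividing the next): x - 1, (x - 1)^2, (x - 1)^2.

Check: the last factor (x - 1)^2 is the minimal polynomial, and the product (x - 1)^5 is the characteristic polynomial.

x - 1, (x - 1)^2, (x - 1)^2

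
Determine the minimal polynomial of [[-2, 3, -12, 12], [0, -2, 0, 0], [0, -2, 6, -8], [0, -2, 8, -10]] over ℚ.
m_A(x) = (x + 2)^2

The characteristic polynomial factors as (x + 2)^4. The minimal polynomial is ∏(x - λ)^{k_λ} where k_λ is the size of the largest Jordan block at λ.

For λ = -2: rank(A + 2I) = 1, and the largest Jordan block has size 2 (the smallest k with rank((A + 2I)^k) = rank((A + 2I)^(k+1))).

So m_A(x) = (x + 2)^2.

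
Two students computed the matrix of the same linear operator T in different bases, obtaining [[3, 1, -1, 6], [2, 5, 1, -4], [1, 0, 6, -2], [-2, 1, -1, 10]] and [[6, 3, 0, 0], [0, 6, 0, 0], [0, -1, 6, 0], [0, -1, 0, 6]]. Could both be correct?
No.

Both have characteristic polynomial (x - 6)^4, but the minimal polynomial of A is (x - 6)^3 while the minimal polynomial of B is (x - 6)^2. The minimal polynomial is a similarity invariant, so A and B are not similar.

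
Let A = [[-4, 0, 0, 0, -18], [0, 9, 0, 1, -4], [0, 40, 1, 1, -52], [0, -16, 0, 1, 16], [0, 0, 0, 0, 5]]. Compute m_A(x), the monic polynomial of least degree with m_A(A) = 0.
The characteristic polynomial factors as (x - 5)^3(x - 1)(x + 4). The minimal polynomial is ∏(x - λ)^{k_λ} where k_λ is the size of the largest Jordan block at λ.

For λ = -4: rank(A + 4I) = 4, and the largest Jordan block has size 1 (the smallest k with rank((A + 4I)^k) = rank((A + 4I)^(k+1))).
For λ = 1: rank(A - I) = 4, and the largest Jordan block has size 1 (the smallest k with rank((A - I)^k) = rank((A - I)^(k+1))).
For λ = 5: rank(A - 5I) = 3, and the largest Jordan block has size 2 (the smallest k with rank((A - 5I)^k) = rank((A - 5I)^(k+1))).

So m_A(x) = (x - 5)^2(x - 1)(x + 4).

m_A(x) = (x - 5)^2(x - 1)(x + 4)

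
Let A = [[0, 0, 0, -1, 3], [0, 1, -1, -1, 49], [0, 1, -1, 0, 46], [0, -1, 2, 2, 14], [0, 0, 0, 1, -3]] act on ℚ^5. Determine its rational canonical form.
R = [[0, 0, 0, 0, 0], [0, 0, 0, 0, 0], [0, 1, 0, 0, 45], [0, 0, 1, 0, 21], [0, 0, 0, 1, -1]]

The invariant factors of A (the non-unit diagonal entries of the Smith normal form of xI - A over ℚ[x]) are x, x(x - 5)(x + 3)^2, each dividing the next. The characteristic polynomial is their product, x^2(x - 5)(x + 3)^2.

The rational canonical form is the block-diagonal matrix of companion matrices C(f_i):
R = [[0, 0, 0, 0, 0], [0, 0, 0, 0, 0], [0, 1, 0, 0, 45], [0, 0, 1, 0, 21], [0, 0, 0, 1, -1]].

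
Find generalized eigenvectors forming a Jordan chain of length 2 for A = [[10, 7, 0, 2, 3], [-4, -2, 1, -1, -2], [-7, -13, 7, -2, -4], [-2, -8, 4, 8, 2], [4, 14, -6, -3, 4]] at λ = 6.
v_1 = [[0, 0, 0, -1, 1]]^T, v_2 = [[1, -1, -2, 0, 1]]^T

We seek v_1 ∈ ker((A - 6I)^2) \ ker(A - 6I), then set v_{i+1} = (A - 6I) v_i.

One such chain is v_1 = [[0, 0, 0, -1, 1]]^T, v_2 = [[1, -1, -2, 0, 1]]^T. Check: (A - 6I) v_2 = [[0, 0, 0, 0, 0]]^T = 0.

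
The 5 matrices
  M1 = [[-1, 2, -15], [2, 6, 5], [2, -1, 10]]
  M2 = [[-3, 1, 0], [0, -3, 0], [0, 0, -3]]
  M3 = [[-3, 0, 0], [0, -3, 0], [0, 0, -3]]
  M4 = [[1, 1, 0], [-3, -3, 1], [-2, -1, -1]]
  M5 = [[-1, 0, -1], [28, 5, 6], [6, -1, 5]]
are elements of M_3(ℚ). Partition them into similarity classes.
5 classes: {M1}, {M2}, {M3}, {M4}, {M5}

Characteristic polynomials: χ_{M1} = (x - 5)^3, χ_{M2} = (x + 3)^3, χ_{M3} = (x + 3)^3, χ_{M4} = (x + 1)^3, χ_{M5} = (x - 3)^3.

{M1}: invariant factors (x - 5)^3.

{M2}: invariant factors x + 3, (x + 3)^2.

{M3}: invariant factors x + 3, x + 3, x + 3.

{M4}: invariant factors (x + 1)^3.

{M5}: invariant factors (x - 3)^3.

Matrices are similar if and only if their invariant-factor lists agree; the partition into similarity classes is {M1}, {M2}, {M3}, {M4}, {M5}.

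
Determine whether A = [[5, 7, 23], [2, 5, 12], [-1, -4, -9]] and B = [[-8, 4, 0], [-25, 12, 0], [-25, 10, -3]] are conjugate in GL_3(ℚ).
Yes.

Two matrices over a field are similar if and only if they have the same invariant factors.

Both A and B have characteristic polynomial (x - 2)^2(x + 3) and minimal polynomial (x - 2)^2(x + 3). Computing further, both have invariant factors (x - 2)^2(x + 3). Hence A and B are similar.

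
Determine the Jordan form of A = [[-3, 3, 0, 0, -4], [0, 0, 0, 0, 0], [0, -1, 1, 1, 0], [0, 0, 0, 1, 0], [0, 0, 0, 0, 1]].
The characteristic polynomial is det(xI - A) = x(x - 1)^3(x + 3), so the eigenvalues are -3 (algebraic multiplicity 1), 0 (algebraic multiplicity 1), 1 (algebraic multiplicity 3).

For λ = -3: algebraic multiplicity 1 gives one 1×1 block.

For λ = 0: algebraic multiplicity 1 gives one 1×1 block.

For λ = 1: rank(A - I) = 3, rank((A - I)^2) = 2. The eigenspace has dimension 5 - 3 = 2, so there are 2 Jordan blocks; the rank sequence gives block sizes [2, 1].

Assembling the blocks gives the Jordan form J above.

J = [[-3, 0, 0, 0, 0], [0, 0, 0, 0, 0], [0, 0, 1, 1, 0], [0, 0, 0, 1, 0], [0, 0, 0, 0, 1]]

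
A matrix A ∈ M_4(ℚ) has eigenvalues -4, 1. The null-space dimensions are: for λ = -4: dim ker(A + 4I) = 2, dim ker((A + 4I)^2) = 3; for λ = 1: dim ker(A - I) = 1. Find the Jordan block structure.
Jordan blocks: (-4, 2), (-4, 1), (1, 1)

λ = -4: successive nullity increments [2, 1] count blocks of size ≥ k; block sizes are [2, 1].
λ = 1: successive nullity increments [1] count blocks of size ≥ k; block sizes are [1].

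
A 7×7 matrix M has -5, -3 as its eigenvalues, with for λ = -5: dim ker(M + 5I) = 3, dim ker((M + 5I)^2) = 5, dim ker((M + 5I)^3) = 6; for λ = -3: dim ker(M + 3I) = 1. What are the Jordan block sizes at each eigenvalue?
λ = -5: successive nullity increments [3, 2, 1] count blocks of size ≥ k; block sizes are [3, 2, 1].
λ = -3: successive nullity increments [1] count blocks of size ≥ k; block sizes are [1].

Jordan blocks: (-5, 3), (-5, 2), (-5, 1), (-3, 1)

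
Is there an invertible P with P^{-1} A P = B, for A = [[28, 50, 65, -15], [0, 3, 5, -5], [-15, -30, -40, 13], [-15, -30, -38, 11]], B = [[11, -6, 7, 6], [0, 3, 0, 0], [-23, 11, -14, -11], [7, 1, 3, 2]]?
Yes.

Two matrices over a field are similar if and only if they have the same invariant factors.

Both A and B have characteristic polynomial (x - 3)^2(x + 2)^2 and minimal polynomial (x - 3)(x + 2)^2. Computing further, both have invariant factors x - 3, (x - 3)(x + 2)^2. Hence A and B are similar.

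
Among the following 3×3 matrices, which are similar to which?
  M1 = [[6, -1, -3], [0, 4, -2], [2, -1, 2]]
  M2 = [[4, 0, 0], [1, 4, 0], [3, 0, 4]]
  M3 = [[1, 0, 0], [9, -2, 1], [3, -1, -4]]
3 classes: {M1}, {M2}, {M3}

Characteristic polynomials: χ_{M1} = (x - 4)^3, χ_{M2} = (x - 4)^3, χ_{M3} = (x - 1)(x + 3)^2.

{M1}: invariant factors (x - 4)^3.

{M2}: invariant factors x - 4, (x - 4)^2.

{M3}: invariant factors (x - 1)(x + 3)^2.

Matrices are similar if and only if their invariant-factor lists agree; the partition into similarity classes is {M1}, {M2}, {M3}.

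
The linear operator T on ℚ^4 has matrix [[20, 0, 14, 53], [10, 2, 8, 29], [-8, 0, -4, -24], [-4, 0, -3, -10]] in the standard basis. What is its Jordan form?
J = [[2, 1, 0, 0], [0, 2, 1, 0], [0, 0, 2, 0], [0, 0, 0, 2]]

The characteristic polynomial is det(xI - A) = (x - 2)^4, so the eigenvalues are 2 (algebraic multiplicity 4).

For λ = 2: rank(A - 2I) = 2, rank((A - 2I)^2) = 1, rank((A - 2I)^3) = 0. The eigenspace has dimension 4 - 2 = 2, so there are 2 Jordan blocks; the rank sequence gives block sizes [3, 1].

Assembling the blocks gives the Jordan form J above.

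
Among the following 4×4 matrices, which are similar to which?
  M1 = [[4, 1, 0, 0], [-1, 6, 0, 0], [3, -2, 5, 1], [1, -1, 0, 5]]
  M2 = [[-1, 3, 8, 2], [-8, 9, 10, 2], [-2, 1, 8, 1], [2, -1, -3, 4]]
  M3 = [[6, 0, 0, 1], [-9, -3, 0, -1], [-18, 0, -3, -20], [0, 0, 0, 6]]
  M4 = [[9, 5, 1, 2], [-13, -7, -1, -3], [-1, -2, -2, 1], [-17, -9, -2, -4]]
Characteristic polynomials: χ_{M1} = (x - 5)^4, χ_{M2} = (x - 5)^4, χ_{M3} = (x - 6)^2(x + 3)^2, χ_{M4} = (x + 1)^4.

{M1, M2}: invariant factors (x - 5)^2, (x - 5)^2.

{M3}: invariant factors x + 3, (x - 6)^2(x + 3).

{M4}: invariant factors (x + 1)^2, (x + 1)^2.

Matrices are similar if and only if their invariant-factor lists agree; the partition into similarity classes is {M1, M2}, {M3}, {M4}.

3 classes: {M1, M2}, {M3}, {M4}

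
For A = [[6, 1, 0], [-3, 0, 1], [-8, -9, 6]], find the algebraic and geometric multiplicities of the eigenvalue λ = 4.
The characteristic polynomial is (x - 4)^3, so the factor x - 4 appears with exponent 3: the algebraic multiplicity is 3.

rank(A - 4I) = 2, so the eigenspace has dimension 3 - 2 = 1: the geometric multiplicity is 1.

Since 1 < 3, A is not diagonalizable.

algebraic multiplicity 3, geometric multiplicity 1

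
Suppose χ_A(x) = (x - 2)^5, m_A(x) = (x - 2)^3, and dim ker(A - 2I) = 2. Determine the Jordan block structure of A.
λ = 2: algebraic multiplicity 5 (exponent in χ_A), largest block size 3 (exponent in m_A), 2 blocks (geometric multiplicity). These force block sizes [3, 2].

Jordan blocks: (2, 3), (2, 2)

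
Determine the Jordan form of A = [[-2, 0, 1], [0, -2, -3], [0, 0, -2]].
J = [[-2, 1, 0], [0, -2, 0], [0, 0, -2]]

The characteristic polynomial is det(xI - A) = (x + 2)^3, so the eigenvalues are -2 (algebraic multiplicity 3).

For λ = -2: rank(A + 2I) = 1, rank((A + 2I)^2) = 0. The eigenspace has dimension 3 - 1 = 2, so there are 2 Jordan blocks; the rank sequence gives block sizes [2, 1].

Assembling the blocks gives the Jordan form J above.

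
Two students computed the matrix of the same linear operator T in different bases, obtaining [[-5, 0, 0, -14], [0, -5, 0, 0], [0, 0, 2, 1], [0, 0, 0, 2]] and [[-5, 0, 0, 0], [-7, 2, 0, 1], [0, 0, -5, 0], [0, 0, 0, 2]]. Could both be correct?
Yes.

Two matrices over a field are similar if and only if they have the same invariant factors.

Both A and B have characteristic polynomial (x - 2)^2(x + 5)^2 and minimal polynomial (x - 2)^2(x + 5). Computing further, both have invariant factors x + 5, (x - 2)^2(x + 5). Hence A and B are similar.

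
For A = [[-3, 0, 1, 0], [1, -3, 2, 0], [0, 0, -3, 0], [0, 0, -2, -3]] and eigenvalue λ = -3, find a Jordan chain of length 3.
We seek v_1 ∈ ker((A + 3I)^3) \ ker((A + 3I)^2), then set v_{i+1} = (A + 3I) v_i.

One such chain is v_1 = [[0, 1, 1, -1]]^T, v_2 = [[1, 2, 0, -2]]^T, v_3 = [[0, 1, 0, 0]]^T. Check: (A + 3I) v_3 = [[0, 0, 0, 0]]^T = 0.

v_1 = [[0, 1, 1, -1]]^T, v_2 = [[1, 2, 0, -2]]^T, v_3 = [[0, 1, 0, 0]]^T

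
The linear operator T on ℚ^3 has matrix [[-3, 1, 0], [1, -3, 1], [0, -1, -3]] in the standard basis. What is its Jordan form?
The characteristic polynomial is det(xI - A) = (x + 3)^3, so the eigenvalues are -3 (algebraic multiplicity 3).

For λ = -3: rank(A + 3I) = 2, rank((A + 3I)^2) = 1, rank((A + 3I)^3) = 0. The eigenspace has dimension 3 - 2 = 1, so there is 1 Jordan block; the rank sequence gives block sizes [3].

Assembling the blocks gives the Jordan form J above.

J = [[-3, 1, 0], [0, -3, 1], [0, 0, -3]]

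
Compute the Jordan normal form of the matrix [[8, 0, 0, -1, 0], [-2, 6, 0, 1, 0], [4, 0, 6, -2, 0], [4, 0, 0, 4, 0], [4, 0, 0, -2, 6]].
J = [[6, 1, 0, 0, 0], [0, 6, 0, 0, 0], [0, 0, 6, 0, 0], [0, 0, 0, 6, 0], [0, 0, 0, 0, 6]]

The characteristic polynomial is det(xI - A) = (x - 6)^5, so the eigenvalues are 6 (algebraic multiplicity 5).

For λ = 6: rank(A - 6I) = 1, rank((A - 6I)^2) = 0. The eigenspace has dimension 5 - 1 = 4, so there are 4 Jordan blocks; the rank sequence gives block sizes [2, 1, 1, 1].

Assembling the blocks gives the Jordan form J above.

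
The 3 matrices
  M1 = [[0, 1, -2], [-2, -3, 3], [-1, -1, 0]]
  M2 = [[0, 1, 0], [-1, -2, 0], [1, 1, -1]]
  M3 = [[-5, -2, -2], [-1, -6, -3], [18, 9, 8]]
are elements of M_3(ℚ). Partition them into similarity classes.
2 classes: {M1, M3}, {M2}

Characteristic polynomials: χ_{M1} = (x + 1)^3, χ_{M2} = (x + 1)^3, χ_{M3} = (x + 1)^3.

{M1, M3}: invariant factors (x + 1)^3.

{M2}: invariant factors x + 1, (x + 1)^2.

Matrices are similar if and only if their invariant-factor lists agree; the partition into similarity classes is {M1, M3}, {M2}.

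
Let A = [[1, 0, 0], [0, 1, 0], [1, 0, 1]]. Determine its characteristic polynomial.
xI - A = [[x - 1, 0, 0], [0, x - 1, 0], [-1, 0, x - 1]].

Expanding det(xI - A) along the first row:
det(xI - A) = + (x - 1)·det([[x - 1, 0], [0, x - 1]]) - (0)·det([[0, 0], [-1, x - 1]]) + (0)·det([[0, x - 1], [-1, 0]]).

Evaluating gives χ_A(x) = x^3 - 3x^2 + 3x - 1 = (x - 1)^3.

χ_A(x) = (x - 1)^3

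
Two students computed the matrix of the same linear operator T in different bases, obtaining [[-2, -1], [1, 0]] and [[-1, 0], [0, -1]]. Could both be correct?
Both have characteristic polynomial (x + 1)^2, but the minimal polynomial of A is (x + 1)^2 while the minimal polynomial of B is x + 1. The minimal polynomial is a similarity invariant, so A and B are not similar.

No.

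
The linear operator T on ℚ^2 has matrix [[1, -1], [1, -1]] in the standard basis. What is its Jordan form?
J = [[0, 1], [0, 0]]

The characteristic polynomial is det(xI - A) = x^2, so the eigenvalues are 0 (algebraic multiplicity 2).

For λ = 0: rank(A) = 1, rank(A^2) = 0. The eigenspace has dimension 2 - 1 = 1, so there is 1 Jordan block; the rank sequence gives block sizes [2].

Assembling the blocks gives the Jordan form J above.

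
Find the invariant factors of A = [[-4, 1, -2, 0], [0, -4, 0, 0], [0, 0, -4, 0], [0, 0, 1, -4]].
The Jordan structure of A has elementary divisors (x + 4)^2, (x + 4)^2. Arranging the block sizes at each eigenvalue in decreasing order and taking row products gives the invariant factors.

Invariant factors (smallest first, each dividing the next): (x + 4)^2, (x + 4)^2.

Check: the last factor (x + 4)^2 is the minimal polynomial, and the product (x + 4)^4 is the characteristic polynomial.

(x + 4)^2, (x + 4)^2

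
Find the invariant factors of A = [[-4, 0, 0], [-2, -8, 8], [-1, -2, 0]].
x + 4, (x + 4)^2

The Jordan structure of A has elementary divisors (x + 4)^2, (x + 4). Arranging the block sizes at each eigenvalue in decreasing order and taking row products gives the invariant factors.

Invariant factors (smallest first, each dividing the next): x + 4, (x + 4)^2.

Check: the last factor (x + 4)^2 is the minimal polynomial, and the product (x + 4)^3 is the characteristic polynomial.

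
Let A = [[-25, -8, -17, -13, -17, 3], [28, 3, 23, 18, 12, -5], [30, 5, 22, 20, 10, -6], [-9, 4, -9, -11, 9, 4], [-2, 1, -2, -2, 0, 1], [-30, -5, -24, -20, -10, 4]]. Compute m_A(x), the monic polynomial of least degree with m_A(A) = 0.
The characteristic polynomial factors as (x - 3)(x + 2)^5. The minimal polynomial is ∏(x - λ)^{k_λ} where k_λ is the size of the largest Jordan block at λ.

For λ = -2: rank(A + 2I) = 4, and the largest Jordan block has size 3 (the smallest k with rank((A + 2I)^k) = rank((A + 2I)^(k+1))).
For λ = 3: rank(A - 3I) = 5, and the largest Jordan block has size 1 (the smallest k with rank((A - 3I)^k) = rank((A - 3I)^(k+1))).

So m_A(x) = (x - 3)(x + 2)^3.

m_A(x) = (x - 3)(x + 2)^3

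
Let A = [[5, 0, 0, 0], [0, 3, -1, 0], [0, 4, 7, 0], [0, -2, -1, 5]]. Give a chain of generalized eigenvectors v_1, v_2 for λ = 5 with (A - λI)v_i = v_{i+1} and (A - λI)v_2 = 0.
v_1 = [[0, 1, -1, 0]]^T, v_2 = [[0, -1, 2, -1]]^T

We seek v_1 ∈ ker((A - 5I)^2) \ ker(A - 5I), then set v_{i+1} = (A - 5I) v_i.

One such chain is v_1 = [[0, 1, -1, 0]]^T, v_2 = [[0, -1, 2, -1]]^T. Check: (A - 5I) v_2 = [[0, 0, 0, 0]]^T = 0.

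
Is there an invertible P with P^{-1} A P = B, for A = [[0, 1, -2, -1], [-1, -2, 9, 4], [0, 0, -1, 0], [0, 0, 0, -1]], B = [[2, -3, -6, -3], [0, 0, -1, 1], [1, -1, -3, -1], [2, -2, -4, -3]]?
Yes.

Two matrices over a field are similar if and only if they have the same invariant factors.

Both A and B have characteristic polynomial (x + 1)^4 and minimal polynomial (x + 1)^3. Computing further, both have invariant factors x + 1, (x + 1)^3. Hence A and B are similar.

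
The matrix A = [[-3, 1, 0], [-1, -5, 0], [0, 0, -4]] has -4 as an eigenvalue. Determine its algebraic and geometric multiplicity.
algebraic multiplicity 3, geometric multiplicity 2

The characteristic polynomial is (x + 4)^3, so the factor x + 4 appears with exponent 3: the algebraic multiplicity is 3.

rank(A + 4I) = 1, so the eigenspace has dimension 3 - 1 = 2: the geometric multiplicity is 2.

Since 2 < 3, A is not diagonalizable.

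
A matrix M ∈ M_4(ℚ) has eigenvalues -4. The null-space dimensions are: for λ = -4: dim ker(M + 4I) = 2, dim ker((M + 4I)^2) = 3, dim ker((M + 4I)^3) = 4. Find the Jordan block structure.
Jordan blocks: (-4, 3), (-4, 1)

λ = -4: successive nullity increments [2, 1, 1] count blocks of size ≥ k; block sizes are [3, 1].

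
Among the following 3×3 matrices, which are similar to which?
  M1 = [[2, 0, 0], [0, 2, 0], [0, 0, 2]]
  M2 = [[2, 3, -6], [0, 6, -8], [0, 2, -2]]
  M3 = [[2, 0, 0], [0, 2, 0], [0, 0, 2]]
Characteristic polynomials: χ_{M1} = (x - 2)^3, χ_{M2} = (x - 2)^3, χ_{M3} = (x - 2)^3.

{M1, M3}: invariant factors x - 2, x - 2, x - 2.

{M2}: invariant factors x - 2, (x - 2)^2.

Matrices are similar if and only if their invariant-factor lists agree; the partition into similarity classes is {M1, M3}, {M2}.

2 classes: {M1, M3}, {M2}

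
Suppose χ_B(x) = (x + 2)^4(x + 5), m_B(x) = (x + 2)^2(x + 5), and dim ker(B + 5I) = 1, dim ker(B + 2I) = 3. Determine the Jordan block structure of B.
Jordan blocks: (-5, 1), (-2, 2), (-2, 1), (-2, 1)

λ = -5: algebraic multiplicity 1 (exponent in χ_B), largest block size 1 (exponent in m_B), 1 block (geometric multiplicity). This forces block sizes [1].
λ = -2: algebraic multiplicity 4 (exponent in χ_B), largest block size 2 (exponent in m_B), 3 blocks (geometric multiplicity). These force block sizes [2, 1, 1].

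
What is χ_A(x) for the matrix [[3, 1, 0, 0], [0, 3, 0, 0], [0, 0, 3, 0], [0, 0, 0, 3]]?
xI - A = [[x - 3, -1, 0, 0], [0, x - 3, 0, 0], [0, 0, x - 3, 0], [0, 0, 0, x - 3]].

Expanding det(xI - A) along the first row:
det(xI - A) = + (x - 3)·det([[x - 3, 0, 0], [0, x - 3, 0], [0, 0, x - 3]]) - (-1)·det([[0, 0, 0], [0, x - 3, 0], [0, 0, x - 3]]) + (0)·det([[0, x - 3, 0], [0, 0, 0], [0, 0, x - 3]]) - (0)·det([[0, x - 3, 0], [0, 0, x - 3], [0, 0, 0]]).

Evaluating gives χ_A(x) = x^4 - 12x^3 + 54x^2 - 108x + 81 = (x - 3)^4.

χ_A(x) = (x - 3)^4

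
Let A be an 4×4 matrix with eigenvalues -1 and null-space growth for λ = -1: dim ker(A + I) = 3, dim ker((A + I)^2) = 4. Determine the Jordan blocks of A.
λ = -1: successive nullity increments [3, 1] count blocks of size ≥ k; block sizes are [2, 1, 1].

Jordan blocks: (-1, 2), (-1, 1), (-1, 1)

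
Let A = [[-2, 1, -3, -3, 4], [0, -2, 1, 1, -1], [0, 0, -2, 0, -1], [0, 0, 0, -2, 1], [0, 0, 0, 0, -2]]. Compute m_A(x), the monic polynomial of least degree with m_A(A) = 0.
m_A(x) = (x + 2)^3

The characteristic polynomial factors as (x + 2)^5. The minimal polynomial is ∏(x - λ)^{k_λ} where k_λ is the size of the largest Jordan block at λ.

For λ = -2: rank(A + 2I) = 3, and the largest Jordan block has size 3 (the smallest k with rank((A + 2I)^k) = rank((A + 2I)^(k+1))).

So m_A(x) = (x + 2)^3.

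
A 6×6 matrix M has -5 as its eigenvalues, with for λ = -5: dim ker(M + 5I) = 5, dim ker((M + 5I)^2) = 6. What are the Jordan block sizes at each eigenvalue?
λ = -5: successive nullity increments [5, 1] count blocks of size ≥ k; block sizes are [2, 1, 1, 1, 1].

Jordan blocks: (-5, 2), (-5, 1), (-5, 1), (-5, 1), (-5, 1)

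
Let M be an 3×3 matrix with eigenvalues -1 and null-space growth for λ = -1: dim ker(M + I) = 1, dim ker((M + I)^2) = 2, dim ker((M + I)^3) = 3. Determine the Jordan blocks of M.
λ = -1: successive nullity increments [1, 1, 1] count blocks of size ≥ k; block sizes are [3].

Jordan blocks: (-1, 3)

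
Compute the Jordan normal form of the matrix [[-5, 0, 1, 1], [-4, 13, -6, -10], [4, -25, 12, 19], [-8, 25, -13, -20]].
J = [[-3, 1, 0, 0], [0, -3, 0, 0], [0, 0, 3, 1], [0, 0, 0, 3]]

The characteristic polynomial is det(xI - A) = (x - 3)^2(x + 3)^2, so the eigenvalues are -3 (algebraic multiplicity 2), 3 (algebraic multiplicity 2).

For λ = -3: rank(A + 3I) = 3, rank((A + 3I)^2) = 2. The eigenspace has dimension 4 - 3 = 1, so there is 1 Jordan block; the rank sequence gives block sizes [2].

For λ = 3: rank(A - 3I) = 3, rank((A - 3I)^2) = 2. The eigenspace has dimension 4 - 3 = 1, so there is 1 Jordan block; the rank sequence gives block sizes [2].

Assembling the blocks gives the Jordan form J above.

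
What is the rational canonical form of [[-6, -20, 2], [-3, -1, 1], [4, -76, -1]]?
R = [[0, 0, -18], [1, 0, -21], [0, 1, -8]]

The invariant factors of A (the non-unit diagonal entries of the Smith normal form of xI - A over ℚ[x]) are (x + 2)(x + 3)^2, each dividing the next. The characteristic polynomial is their product, (x + 2)(x + 3)^2.

The rational canonical form is the block-diagonal matrix of companion matrices C(f_i):
R = [[0, 0, -18], [1, 0, -21], [0, 1, -8]].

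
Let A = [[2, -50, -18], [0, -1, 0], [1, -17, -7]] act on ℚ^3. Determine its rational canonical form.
The invariant factors of A (the non-unit diagonal entries of the Smith normal form of xI - A over ℚ[x]) are (x + 1)^2(x + 4), each dividing the next. The characteristic polynomial is their product, (x + 1)^2(x + 4).

The rational canonical form is the block-diagonal matrix of companion matrices C(f_i):
R = [[0, 0, -4], [1, 0, -9], [0, 1, -6]].

R = [[0, 0, -4], [1, 0, -9], [0, 1, -6]]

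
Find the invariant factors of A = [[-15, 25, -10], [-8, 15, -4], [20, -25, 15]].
The Jordan structure of A has elementary divisors (x - 5)^2, (x - 5). Arranging the block sizes at each eigenvalue in decreasing order and taking row products gives the invariant factors.

Invariant factors (smallest first, each dividing the next): x - 5, (x - 5)^2.

Check: the last factor (x - 5)^2 is the minimal polynomial, and the product (x - 5)^3 is the characteristic polynomial.

x - 5, (x - 5)^2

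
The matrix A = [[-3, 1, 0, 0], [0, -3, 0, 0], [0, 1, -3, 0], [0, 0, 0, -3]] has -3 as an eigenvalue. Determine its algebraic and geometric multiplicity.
The characteristic polynomial is (x + 3)^4, so the factor x + 3 appears with exponent 4: the algebraic multiplicity is 4.

rank(A + 3I) = 1, so the eigenspace has dimension 4 - 1 = 3: the geometric multiplicity is 3.

Since 3 < 4, A is not diagonalizable.

algebraic multiplicity 4, geometric multiplicity 3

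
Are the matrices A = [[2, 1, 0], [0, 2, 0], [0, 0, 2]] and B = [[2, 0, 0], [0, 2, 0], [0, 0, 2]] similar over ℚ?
No.

Both have characteristic polynomial (x - 2)^3, but the minimal polynomial of A is (x - 2)^2 while the minimal polynomial of B is x - 2. The minimal polynomial is a similarity invariant, so A and B are not similar.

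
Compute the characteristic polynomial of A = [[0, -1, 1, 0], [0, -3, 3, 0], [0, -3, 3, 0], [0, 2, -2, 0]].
χ_A(x) = x^4

xI - A = [[x, 1, -1, 0], [0, x + 3, -3, 0], [0, 3, x - 3, 0], [0, -2, 2, x]].

Expanding det(xI - A) along the first row:
det(xI - A) = + (x)·det([[x + 3, -3, 0], [3, x - 3, 0], [-2, 2, x]]) - (1)·det([[0, -3, 0], [0, x - 3, 0], [0, 2, x]]) + (-1)·det([[0, x + 3, 0], [0, 3, 0], [0, -2, x]]) - (0)·det([[0, x + 3, -3], [0, 3, x - 3], [0, -2, 2]]).

Evaluating gives χ_A(x) = x^4.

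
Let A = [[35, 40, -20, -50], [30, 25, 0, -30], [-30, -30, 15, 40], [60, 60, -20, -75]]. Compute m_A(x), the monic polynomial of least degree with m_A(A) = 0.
m_A(x) = (x - 5)(x + 5)

The characteristic polynomial factors as (x - 5)^2(x + 5)^2. The minimal polynomial is ∏(x - λ)^{k_λ} where k_λ is the size of the largest Jordan block at λ.

For λ = -5: rank(A + 5I) = 2, and the largest Jordan block has size 1 (the smallest k with rank((A + 5I)^k) = rank((A + 5I)^(k+1))).
For λ = 5: rank(A - 5I) = 2, and the largest Jordan block has size 1 (the smallest k with rank((A - 5I)^k) = rank((A - 5I)^(k+1))).

So m_A(x) = (x - 5)(x + 5).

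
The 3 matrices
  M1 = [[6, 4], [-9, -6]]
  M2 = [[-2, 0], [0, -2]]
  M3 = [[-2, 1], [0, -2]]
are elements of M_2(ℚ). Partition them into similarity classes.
Characteristic polynomials: χ_{M1} = x^2, χ_{M2} = (x + 2)^2, χ_{M3} = (x + 2)^2.

{M1}: invariant factors x^2.

{M2}: invariant factors x + 2, x + 2.

{M3}: invariant factors (x + 2)^2.

Matrices are similar if and only if their invariant-factor lists agree; the partition into similarity classes is {M1}, {M2}, {M3}.

3 classes: {M1}, {M2}, {M3}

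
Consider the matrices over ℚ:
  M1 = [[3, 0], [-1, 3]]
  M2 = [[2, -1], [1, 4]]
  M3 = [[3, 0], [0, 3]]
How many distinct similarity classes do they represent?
2 classes: {M1, M2}, {M3}

Characteristic polynomials: χ_{M1} = (x - 3)^2, χ_{M2} = (x - 3)^2, χ_{M3} = (x - 3)^2.

{M1, M2}: invariant factors (x - 3)^2.

{M3}: invariant factors x - 3, x - 3.

Matrices are similar if and only if their invariant-factor lists agree; the partition into similarity classes is {M1, M2}, {M3}.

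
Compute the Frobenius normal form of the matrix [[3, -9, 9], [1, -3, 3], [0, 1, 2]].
R = [[0, 0, 0], [1, 0, 3], [0, 1, 2]]

The invariant factors of A (the non-unit diagonal entries of the Smith normal form of xI - A over ℚ[x]) are x(x - 3)(x + 1), each dividing the next. The characteristic polynomial is their product, x(x - 3)(x + 1).

The rational canonical form is the block-diagonal matrix of companion matrices C(f_i):
R = [[0, 0, 0], [1, 0, 3], [0, 1, 2]].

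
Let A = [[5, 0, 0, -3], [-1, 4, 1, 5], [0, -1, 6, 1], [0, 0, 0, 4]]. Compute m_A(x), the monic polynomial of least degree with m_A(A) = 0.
m_A(x) = (x - 5)^3(x - 4)

The characteristic polynomial factors as (x - 5)^3(x - 4). The minimal polynomial is ∏(x - λ)^{k_λ} where k_λ is the size of the largest Jordan block at λ.

For λ = 4: rank(A - 4I) = 3, and the largest Jordan block has size 1 (the smallest k with rank((A - 4I)^k) = rank((A - 4I)^(k+1))).
For λ = 5: rank(A - 5I) = 3, and the largest Jordan block has size 3 (the smallest k with rank((A - 5I)^k) = rank((A - 5I)^(k+1))).

So m_A(x) = (x - 5)^3(x - 4).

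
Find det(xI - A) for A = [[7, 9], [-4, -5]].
xI - A = [[x - 7, -9], [4, x + 5]].

Expanding det(xI - A) along the first row:
det(xI - A) = + (x - 7)·det([[x + 5]]) - (-9)·det([[4]]).

Evaluating gives χ_A(x) = x^2 - 2x + 1 = (x - 1)^2.

χ_A(x) = (x - 1)^2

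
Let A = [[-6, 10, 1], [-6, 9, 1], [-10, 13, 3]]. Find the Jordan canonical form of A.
The characteristic polynomial is det(xI - A) = (x - 2)^3, so the eigenvalues are 2 (algebraic multiplicity 3).

For λ = 2: rank(A - 2I) = 2, rank((A - 2I)^2) = 1, rank((A - 2I)^3) = 0. The eigenspace has dimension 3 - 2 = 1, so there is 1 Jordan block; the rank sequence gives block sizes [3].

Assembling the blocks gives the Jordan form J above.

J = [[2, 1, 0], [0, 2, 1], [0, 0, 2]]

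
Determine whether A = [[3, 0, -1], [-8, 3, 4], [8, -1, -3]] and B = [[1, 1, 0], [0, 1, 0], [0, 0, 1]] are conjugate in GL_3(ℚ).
Both have characteristic polynomial (x - 1)^3, but the minimal polynomial of A is (x - 1)^3 while the minimal polynomial of B is (x - 1)^2. The minimal polynomial is a similarity invariant, so A and B are not similar.

No.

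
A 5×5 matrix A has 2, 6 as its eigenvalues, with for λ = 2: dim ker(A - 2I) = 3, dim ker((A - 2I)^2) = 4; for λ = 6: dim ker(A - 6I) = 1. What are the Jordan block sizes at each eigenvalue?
Jordan blocks: (2, 2), (2, 1), (2, 1), (6, 1)

λ = 2: successive nullity increments [3, 1] count blocks of size ≥ k; block sizes are [2, 1, 1].
λ = 6: successive nullity increments [1] count blocks of size ≥ k; block sizes are [1].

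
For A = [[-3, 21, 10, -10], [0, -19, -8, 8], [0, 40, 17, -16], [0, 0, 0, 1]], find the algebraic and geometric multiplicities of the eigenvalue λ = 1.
algebraic multiplicity 2, geometric multiplicity 2

The characteristic polynomial is (x - 1)^2(x + 3)^2, so the factor x - 1 appears with exponent 2: the algebraic multiplicity is 2.

rank(A - I) = 2, so the eigenspace has dimension 4 - 2 = 2: the geometric multiplicity is 2.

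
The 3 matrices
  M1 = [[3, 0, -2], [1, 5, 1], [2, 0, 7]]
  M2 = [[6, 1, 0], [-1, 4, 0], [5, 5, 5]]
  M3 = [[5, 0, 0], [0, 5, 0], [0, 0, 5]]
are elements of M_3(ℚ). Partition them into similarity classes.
Characteristic polynomials: χ_{M1} = (x - 5)^3, χ_{M2} = (x - 5)^3, χ_{M3} = (x - 5)^3.

{M1, M2}: invariant factors x - 5, (x - 5)^2.

{M3}: invariant factors x - 5, x - 5, x - 5.

Matrices are similar if and only if their invariant-factor lists agree; the partition into similarity classes is {M1, M2}, {M3}.

2 classes: {M1, M2}, {M3}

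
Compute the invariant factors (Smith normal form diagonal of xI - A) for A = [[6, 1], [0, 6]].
(x - 6)^2

The Jordan structure of A has elementary divisors (x - 6)^2. Arranging the block sizes at each eigenvalue in decreasing order and taking row products gives the invariant factors.

Invariant factors (smallest first, each dividing the next): (x - 6)^2.

Check: the last factor (x - 6)^2 is the minimal polynomial, and the product (x - 6)^2 is the characteristic polynomial.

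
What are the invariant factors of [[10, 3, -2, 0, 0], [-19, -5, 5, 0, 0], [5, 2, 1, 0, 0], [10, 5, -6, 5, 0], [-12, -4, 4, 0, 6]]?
The Jordan structure of A has elementary divisors (x - 2)^3, (x - 5), (x - 6). Arranging the block sizes at each eigenvalue in decreasing order and taking row products gives the invariant factors.

Invariant factors (smallest first, each dividing the next): (x - 6)(x - 5)(x - 2)^3.

Check: the last factor (x - 6)(x - 5)(x - 2)^3 is the minimal polynomial, and the product (x - 6)(x - 5)(x - 2)^3 is the characteristic polynomial.

(x - 6)(x - 5)(x - 2)^3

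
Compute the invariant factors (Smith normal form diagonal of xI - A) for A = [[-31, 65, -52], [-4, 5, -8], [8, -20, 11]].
x + 5, (x + 5)^2

The Jordan structure of A has elementary divisors (x + 5)^2, (x + 5). Arranging the block sizes at each eigenvalue in decreasing order and taking row products gives the invariant factors.

Invariant factors (smallest first, each dividing the next): x + 5, (x + 5)^2.

Check: the last factor (x + 5)^2 is the minimal polynomial, and the product (x + 5)^3 is the characteristic polynomial.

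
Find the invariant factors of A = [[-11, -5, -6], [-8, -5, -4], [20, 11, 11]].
(x - 1)(x + 3)^2

The Jordan structure of A has elementary divisors (x + 3)^2, (x - 1). Arranging the block sizes at each eigenvalue in decreasing order and taking row products gives the invariant factors.

Invariant factors (smallest first, each dividing the next): (x - 1)(x + 3)^2.

Check: the last factor (x - 1)(x + 3)^2 is the minimal polynomial, and the product (x - 1)(x + 3)^2 is the characteristic polynomial.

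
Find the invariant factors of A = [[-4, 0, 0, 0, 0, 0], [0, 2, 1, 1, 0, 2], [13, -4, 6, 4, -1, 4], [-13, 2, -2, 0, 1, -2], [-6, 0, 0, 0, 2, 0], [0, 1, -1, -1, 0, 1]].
The Jordan structure of A has elementary divisors (x + 4), (x - 2)^2, (x - 2)^2, (x - 3). Arranging the block sizes at each eigenvalue in decreasing order and taking row products gives the invariant factors.

Invariant factors (smallest first, each dividing the next): (x - 2)^2, (x - 3)(x - 2)^2(x + 4).

Check: the last factor (x - 3)(x - 2)^2(x + 4) is the minimal polynomial, and the product (x - 3)(x - 2)^4(x + 4) is the characteristic polynomial.

(x - 2)^2, (x - 3)(x - 2)^2(x + 4)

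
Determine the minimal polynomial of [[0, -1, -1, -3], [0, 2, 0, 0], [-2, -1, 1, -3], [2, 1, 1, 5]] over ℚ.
The characteristic polynomial factors as (x - 2)^4. The minimal polynomial is ∏(x - λ)^{k_λ} where k_λ is the size of the largest Jordan block at λ.

For λ = 2: rank(A - 2I) = 1, and the largest Jordan block has size 2 (the smallest k with rank((A - 2I)^k) = rank((A - 2I)^(k+1))).

So m_A(x) = (x - 2)^2.

m_A(x) = (x - 2)^2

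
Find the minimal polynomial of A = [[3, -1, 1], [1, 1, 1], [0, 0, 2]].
m_A(x) = (x - 2)^2

The characteristic polynomial factors as (x - 2)^3. The minimal polynomial is ∏(x - λ)^{k_λ} where k_λ is the size of the largest Jordan block at λ.

For λ = 2: rank(A - 2I) = 1, and the largest Jordan block has size 2 (the smallest k with rank((A - 2I)^k) = rank((A - 2I)^(k+1))).

So m_A(x) = (x - 2)^2.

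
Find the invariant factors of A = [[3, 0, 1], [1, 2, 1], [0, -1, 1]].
(x - 2)^3

The Jordan structure of A has elementary divisors (x - 2)^3. Arranging the block sizes at each eigenvalue in decreasing order and taking row products gives the invariant factors.

Invariant factors (smallest first, each dividing the next): (x - 2)^3.

Check: the last factor (x - 2)^3 is the minimal polynomial, and the product (x - 2)^3 is the characteristic polynomial.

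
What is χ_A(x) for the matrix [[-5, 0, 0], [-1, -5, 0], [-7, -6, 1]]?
χ_A(x) = (x - 1)(x + 5)^2

xI - A = [[x + 5, 0, 0], [1, x + 5, 0], [7, 6, x - 1]].

Expanding det(xI - A) along the first row:
det(xI - A) = + (x + 5)·det([[x + 5, 0], [6, x - 1]]) - (0)·det([[1, 0], [7, x - 1]]) + (0)·det([[1, x + 5], [7, 6]]).

Evaluating gives χ_A(x) = x^3 + 9x^2 + 15x - 25 = (x - 1)(x + 5)^2.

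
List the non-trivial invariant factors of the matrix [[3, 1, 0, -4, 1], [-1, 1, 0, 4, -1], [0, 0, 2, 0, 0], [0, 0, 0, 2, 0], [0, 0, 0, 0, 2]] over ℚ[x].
The Jordan structure of A has elementary divisors (x - 2)^2, (x - 2), (x - 2), (x - 2). Arranging the block sizes at each eigenvalue in decreasing order and taking row products gives the invariant factors.

Invariant factors (smallest first, each dividing the next): x - 2, x - 2, x - 2, (x - 2)^2.

Check: the last factor (x - 2)^2 is the minimal polynomial, and the product (x - 2)^5 is the characteristic polynomial.

x - 2, x - 2, x - 2, (x - 2)^2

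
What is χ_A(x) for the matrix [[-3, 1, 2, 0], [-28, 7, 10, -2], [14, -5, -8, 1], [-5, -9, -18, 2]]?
χ_A(x) = (x - 2)^2(x + 3)^2

xI - A = [[x + 3, -1, -2, 0], [28, x - 7, -10, 2], [-14, 5, x + 8, -1], [5, 9, 18, x - 2]].

Expanding det(xI - A) along the first row:
det(xI - A) = + (x + 3)·det([[x - 7, -10, 2], [5, x + 8, -1], [9, 18, x - 2]]) - (-1)·det([[28, -10, 2], [-14, x + 8, -1], [5, 18, x - 2]]) + (-2)·det([[28, x - 7, 2], [-14, 5, -1], [5, 9, x - 2]]) - (0)·det([[28, x - 7, -10], [-14, 5, x + 8], [5, 9, 18]]).

Evaluating gives χ_A(x) = x^4 + 2x^3 - 11x^2 - 12x + 36 = (x - 2)^2(x + 3)^2.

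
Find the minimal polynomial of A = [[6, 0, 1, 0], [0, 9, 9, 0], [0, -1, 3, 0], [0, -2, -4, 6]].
The characteristic polynomial factors as (x - 6)^4. The minimal polynomial is ∏(x - λ)^{k_λ} where k_λ is the size of the largest Jordan block at λ.

For λ = 6: rank(A - 6I) = 2, and the largest Jordan block has size 3 (the smallest k with rank((A - 6I)^k) = rank((A - 6I)^(k+1))).

So m_A(x) = (x - 6)^3.

m_A(x) = (x - 6)^3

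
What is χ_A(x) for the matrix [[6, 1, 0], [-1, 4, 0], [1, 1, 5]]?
xI - A = [[x - 6, -1, 0], [1, x - 4, 0], [-1, -1, x - 5]].

Expanding det(xI - A) along the first row:
det(xI - A) = + (x - 6)·det([[x - 4, 0], [-1, x - 5]]) - (-1)·det([[1, 0], [-1, x - 5]]) + (0)·det([[1, x - 4], [-1, -1]]).

Evaluating gives χ_A(x) = x^3 - 15x^2 + 75x - 125 = (x - 5)^3.

χ_A(x) = (x - 5)^3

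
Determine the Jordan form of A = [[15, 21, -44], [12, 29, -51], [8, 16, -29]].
The characteristic polynomial is det(xI - A) = (x - 5)^3, so the eigenvalues are 5 (algebraic multiplicity 3).

For λ = 5: rank(A - 5I) = 2, rank((A - 5I)^2) = 1, rank((A - 5I)^3) = 0. The eigenspace has dimension 3 - 2 = 1, so there is 1 Jordan block; the rank sequence gives block sizes [3].

Assembling the blocks gives the Jordan form J above.

J = [[5, 1, 0], [0, 5, 1], [0, 0, 5]]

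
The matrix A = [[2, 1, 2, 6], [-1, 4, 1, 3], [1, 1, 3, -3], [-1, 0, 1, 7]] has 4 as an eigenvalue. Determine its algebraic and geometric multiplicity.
algebraic multiplicity 4, geometric multiplicity 2

The characteristic polynomial is (x - 4)^4, so the factor x - 4 appears with exponent 4: the algebraic multiplicity is 4.

rank(A - 4I) = 2, so the eigenspace has dimension 4 - 2 = 2: the geometric multiplicity is 2.

Since 2 < 4, A is not diagonalizable.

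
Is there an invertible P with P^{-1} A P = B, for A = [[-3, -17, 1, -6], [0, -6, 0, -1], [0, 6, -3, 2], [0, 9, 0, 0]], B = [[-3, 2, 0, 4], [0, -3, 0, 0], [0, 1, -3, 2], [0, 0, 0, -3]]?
No.

Both have characteristic polynomial (x + 3)^4, but the minimal polynomial of A is (x + 3)^3 while the minimal polynomial of B is (x + 3)^2. The minimal polynomial is a similarity invariant, so A and B are not similar.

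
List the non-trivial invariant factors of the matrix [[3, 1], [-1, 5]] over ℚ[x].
The Jordan structure of A has elementary divisors (x - 4)^2. Arranging the block sizes at each eigenvalue in decreasing order and taking row products gives the invariant factors.

Invariant factors (smallest first, each dividing the next): (x - 4)^2.

Check: the last factor (x - 4)^2 is the minimal polynomial, and the product (x - 4)^2 is the characteristic polynomial.

(x - 4)^2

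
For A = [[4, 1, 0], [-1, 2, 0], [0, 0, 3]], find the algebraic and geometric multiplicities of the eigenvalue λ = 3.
algebraic multiplicity 3, geometric multiplicity 2

The characteristic polynomial is (x - 3)^3, so the factor x - 3 appears with exponent 3: the algebraic multiplicity is 3.

rank(A - 3I) = 1, so the eigenspace has dimension 3 - 1 = 2: the geometric multiplicity is 2.

Since 2 < 3, A is not diagonalizable.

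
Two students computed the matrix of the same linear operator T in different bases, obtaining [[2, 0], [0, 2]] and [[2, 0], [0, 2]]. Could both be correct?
Yes.

Two matrices over a field are similar if and only if they have the same invariant factors.

Both A and B have characteristic polynomial (x - 2)^2 and minimal polynomial x - 2. Computing further, both have invariant factors x - 2, x - 2. Hence A and B are similar.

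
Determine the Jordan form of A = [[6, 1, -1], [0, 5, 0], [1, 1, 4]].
The characteristic polynomial is det(xI - A) = (x - 5)^3, so the eigenvalues are 5 (algebraic multiplicity 3).

For λ = 5: rank(A - 5I) = 1, rank((A - 5I)^2) = 0. The eigenspace has dimension 3 - 1 = 2, so there are 2 Jordan blocks; the rank sequence gives block sizes [2, 1].

Assembling the blocks gives the Jordan form J above.

J = [[5, 1, 0], [0, 5, 0], [0, 0, 5]]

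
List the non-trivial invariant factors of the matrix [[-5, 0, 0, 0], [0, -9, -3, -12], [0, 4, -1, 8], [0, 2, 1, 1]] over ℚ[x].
x + 3, (x + 3)^2(x + 5)

The Jordan structure of A has elementary divisors (x + 5), (x + 3)^2, (x + 3). Arranging the block sizes at each eigenvalue in decreasing order and taking row products gives the invariant factors.

Invariant factors (smallest first, each dividing the next): x + 3, (x + 3)^2(x + 5).

Check: the last factor (x + 3)^2(x + 5) is the minimal polynomial, and the product (x + 3)^3(x + 5) is the characteristic polynomial.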